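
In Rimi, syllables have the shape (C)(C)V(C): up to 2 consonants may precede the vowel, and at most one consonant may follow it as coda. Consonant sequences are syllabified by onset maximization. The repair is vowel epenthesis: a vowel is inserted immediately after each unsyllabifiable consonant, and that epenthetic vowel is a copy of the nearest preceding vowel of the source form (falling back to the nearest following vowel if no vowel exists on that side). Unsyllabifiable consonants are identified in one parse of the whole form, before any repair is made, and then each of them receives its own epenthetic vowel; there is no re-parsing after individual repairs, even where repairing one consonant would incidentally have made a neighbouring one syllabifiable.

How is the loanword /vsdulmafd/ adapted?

Syllabifying with onset maximization leaves /v/, /d/ stranded (at most one coda consonant is licensed; onsets may contain at most 2 consonants).
Inserting the epenthetic vowel yields /v/ → /vu/, /d/ → /da/.

vusdulmafda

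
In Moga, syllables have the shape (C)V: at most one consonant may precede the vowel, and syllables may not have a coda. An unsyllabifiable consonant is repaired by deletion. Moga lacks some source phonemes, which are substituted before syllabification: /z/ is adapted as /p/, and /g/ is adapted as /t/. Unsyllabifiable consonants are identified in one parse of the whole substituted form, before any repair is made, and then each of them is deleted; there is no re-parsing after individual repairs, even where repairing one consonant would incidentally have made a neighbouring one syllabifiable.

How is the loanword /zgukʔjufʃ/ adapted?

tuju

Substitution: /z/ → /p/, /g/ → /t/, giving /ptukʔjufʃ/.
The consonants /p/, /k/, /ʔ/, /f/, /ʃ/ cannot be parsed into a legal (C)V syllable (no codas are permitted; onsets are limited to one consonant).
Each unlicensed consonant is deleted: /p/, /k/, /ʔ/, /f/, /ʃ/.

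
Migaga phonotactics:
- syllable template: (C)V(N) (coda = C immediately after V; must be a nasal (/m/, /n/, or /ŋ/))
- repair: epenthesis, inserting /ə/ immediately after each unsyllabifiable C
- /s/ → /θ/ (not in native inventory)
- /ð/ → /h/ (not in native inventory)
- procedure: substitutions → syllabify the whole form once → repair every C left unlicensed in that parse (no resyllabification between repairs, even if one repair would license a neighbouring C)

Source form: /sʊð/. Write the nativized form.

θʊhə

Substitution: /s/ → /θ/, /ð/ → /h/, giving /θʊh/.
Under (C)V(N), the unsyllabifiable consonants are /h/ (only a nasal (/m/, /n/, or /ŋ/) is licensed in coda position; onsets are limited to one consonant).
Each unlicensed consonant becomes the onset of a new syllable: /h/ → /hə/.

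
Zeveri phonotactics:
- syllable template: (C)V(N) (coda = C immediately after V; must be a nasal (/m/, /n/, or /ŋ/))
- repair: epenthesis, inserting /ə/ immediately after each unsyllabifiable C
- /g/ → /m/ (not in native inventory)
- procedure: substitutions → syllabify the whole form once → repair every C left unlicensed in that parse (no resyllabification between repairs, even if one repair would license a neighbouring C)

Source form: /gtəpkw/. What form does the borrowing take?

Substitution: /g/ → /m/, giving /mtəpkw/.
Syllabifying with onset maximization leaves /m/, /p/, /k/, /w/ stranded (only a nasal (/m/, /n/, or /ŋ/) is licensed in coda position; onsets are limited to one consonant).
Each unlicensed consonant becomes the onset of a new syllable: /m/ → /mə/, /p/ → /pə/, /k/ → /kə/, /w/ → /wə/.

mətəpəkəwə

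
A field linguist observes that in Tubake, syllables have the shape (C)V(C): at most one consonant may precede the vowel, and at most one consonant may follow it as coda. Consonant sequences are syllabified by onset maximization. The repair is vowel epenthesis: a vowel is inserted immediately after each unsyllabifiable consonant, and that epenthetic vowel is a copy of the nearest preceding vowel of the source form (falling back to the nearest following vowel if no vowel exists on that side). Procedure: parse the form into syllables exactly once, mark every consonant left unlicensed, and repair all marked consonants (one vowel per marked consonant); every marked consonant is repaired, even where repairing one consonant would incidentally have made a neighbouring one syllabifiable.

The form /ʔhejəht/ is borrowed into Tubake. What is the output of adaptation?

ʔehejəhtə

The consonants /ʔ/, /t/ cannot be parsed into a legal (C)V(C) syllable (at most one coda consonant is licensed; onsets are limited to one consonant).
Epenthesis after each stranded consonant: /ʔ/ → /ʔe/, /t/ → /tə/.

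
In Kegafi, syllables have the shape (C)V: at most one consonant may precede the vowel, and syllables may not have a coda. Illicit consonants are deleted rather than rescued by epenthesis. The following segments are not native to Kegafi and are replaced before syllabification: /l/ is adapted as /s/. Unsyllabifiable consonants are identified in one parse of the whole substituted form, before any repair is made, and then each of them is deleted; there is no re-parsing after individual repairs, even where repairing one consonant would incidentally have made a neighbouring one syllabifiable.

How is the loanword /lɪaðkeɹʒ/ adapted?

sɪake

Substitution: /l/ → /s/, giving /sɪaðkeɹʒ/.
Syllabifying with onset maximization leaves /ð/, /ɹ/, /ʒ/ stranded (no codas are permitted; onsets are limited to one consonant).
Each unlicensed consonant is deleted: /ð/, /ɹ/, /ʒ/.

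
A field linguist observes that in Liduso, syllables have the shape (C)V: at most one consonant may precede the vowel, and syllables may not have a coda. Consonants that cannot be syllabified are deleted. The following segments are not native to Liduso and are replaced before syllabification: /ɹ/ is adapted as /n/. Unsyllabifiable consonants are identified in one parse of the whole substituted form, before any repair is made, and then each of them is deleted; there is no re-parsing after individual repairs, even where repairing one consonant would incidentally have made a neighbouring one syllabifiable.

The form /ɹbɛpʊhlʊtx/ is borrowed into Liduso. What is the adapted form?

bɛpʊlʊ

Substitution: /ɹ/ → /n/, giving /nbɛpʊhlʊtx/.
The consonants /n/, /h/, /t/, /x/ cannot be parsed into a legal (C)V syllable (no codas are permitted; onsets are limited to one consonant).
Deletion applies to /n/, /h/, /t/, /x/.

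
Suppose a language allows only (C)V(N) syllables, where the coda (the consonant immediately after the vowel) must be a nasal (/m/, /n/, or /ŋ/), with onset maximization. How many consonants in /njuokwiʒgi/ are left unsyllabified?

3

The consonants /n/, /k/, /ʒ/ cannot be parsed into a legal (C)V(N) syllable (only a nasal (/m/, /n/, or /ŋ/) is licensed in coda position; onsets are limited to one consonant).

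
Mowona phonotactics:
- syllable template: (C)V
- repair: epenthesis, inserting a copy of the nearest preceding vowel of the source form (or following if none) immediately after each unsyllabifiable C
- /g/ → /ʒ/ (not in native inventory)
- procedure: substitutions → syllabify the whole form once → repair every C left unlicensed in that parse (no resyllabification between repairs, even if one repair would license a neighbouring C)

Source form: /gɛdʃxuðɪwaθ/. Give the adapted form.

Substitution: /g/ → /ʒ/, giving /ʒɛdʃxuðɪwaθ/.
Syllabifying with onset maximization leaves /d/, /ʃ/, /θ/ stranded (no codas are permitted; onsets are limited to one consonant).
Each unlicensed consonant becomes the onset of a new syllable: /d/ → /dɛ/, /ʃ/ → /ʃɛ/, /θ/ → /θa/.

ʒɛdɛʃɛxuðɪwaθa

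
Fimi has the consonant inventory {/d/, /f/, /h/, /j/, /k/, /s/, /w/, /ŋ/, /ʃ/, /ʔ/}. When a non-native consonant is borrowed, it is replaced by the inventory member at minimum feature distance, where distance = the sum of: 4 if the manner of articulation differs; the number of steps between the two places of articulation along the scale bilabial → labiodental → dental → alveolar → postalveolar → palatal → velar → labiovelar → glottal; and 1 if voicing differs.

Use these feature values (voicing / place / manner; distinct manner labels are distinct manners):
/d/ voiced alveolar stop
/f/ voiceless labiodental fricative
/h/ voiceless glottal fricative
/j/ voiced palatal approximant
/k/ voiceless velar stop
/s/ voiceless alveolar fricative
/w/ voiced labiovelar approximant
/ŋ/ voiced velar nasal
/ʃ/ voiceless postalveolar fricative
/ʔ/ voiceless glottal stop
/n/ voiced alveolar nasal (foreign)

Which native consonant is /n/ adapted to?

/ŋ/ is closest: same manner (nasal), place distance 3 (alveolar→velar), same voicing; total 3. Next closest is /d/ at distance 4.

ŋ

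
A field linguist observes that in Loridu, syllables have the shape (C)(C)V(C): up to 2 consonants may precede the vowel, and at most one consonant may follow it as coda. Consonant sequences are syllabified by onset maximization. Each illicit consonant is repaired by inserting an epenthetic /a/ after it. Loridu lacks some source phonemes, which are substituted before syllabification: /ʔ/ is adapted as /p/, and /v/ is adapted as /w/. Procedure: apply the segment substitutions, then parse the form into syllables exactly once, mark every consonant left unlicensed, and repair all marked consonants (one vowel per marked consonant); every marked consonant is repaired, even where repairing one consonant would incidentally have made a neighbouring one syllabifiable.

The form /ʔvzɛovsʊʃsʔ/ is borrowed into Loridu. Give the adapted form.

Substitution: /ʔ/ → /p/, /v/ → /w/, giving /pwzɛowsʊʃsp/.
Under (C)(C)V(C), the unsyllabifiable consonants are /p/, /s/, /p/ (at most one coda consonant is licensed; onsets may contain at most 2 consonants).
Inserting the epenthetic vowel yields /p/ → /pa/, /s/ → /sa/, /p/ → /pa/.

pawzɛowsʊʃsapa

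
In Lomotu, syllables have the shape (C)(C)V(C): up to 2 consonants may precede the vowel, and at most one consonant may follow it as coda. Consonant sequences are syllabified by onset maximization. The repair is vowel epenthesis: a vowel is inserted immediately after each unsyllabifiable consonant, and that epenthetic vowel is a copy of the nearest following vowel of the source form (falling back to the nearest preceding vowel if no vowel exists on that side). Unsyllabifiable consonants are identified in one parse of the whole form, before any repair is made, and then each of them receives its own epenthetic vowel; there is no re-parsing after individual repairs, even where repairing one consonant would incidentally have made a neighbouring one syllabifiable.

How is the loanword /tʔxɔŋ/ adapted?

tɔʔxɔŋ

Under (C)(C)V(C), the unsyllabifiable consonants are /t/ (at most one coda consonant is licensed; onsets may contain at most 2 consonants).
Epenthesis after each stranded consonant: /t/ → /tɔ/.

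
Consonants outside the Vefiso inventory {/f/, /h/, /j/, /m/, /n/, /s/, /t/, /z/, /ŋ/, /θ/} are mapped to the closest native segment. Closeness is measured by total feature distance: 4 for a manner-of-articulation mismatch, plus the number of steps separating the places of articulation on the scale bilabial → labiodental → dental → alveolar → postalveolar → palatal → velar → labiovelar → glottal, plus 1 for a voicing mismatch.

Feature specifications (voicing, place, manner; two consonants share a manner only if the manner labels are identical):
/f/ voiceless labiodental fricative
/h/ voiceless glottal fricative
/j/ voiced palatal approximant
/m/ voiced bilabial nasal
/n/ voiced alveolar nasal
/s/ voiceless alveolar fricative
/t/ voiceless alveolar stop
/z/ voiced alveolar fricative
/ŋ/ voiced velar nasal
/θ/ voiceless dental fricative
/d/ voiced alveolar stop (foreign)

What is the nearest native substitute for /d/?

t

/t/ is closest: same manner (stop), place distance 0 (alveolar→alveolar), voicing differs (+1); total 1. Next closest is /n/ at distance 4.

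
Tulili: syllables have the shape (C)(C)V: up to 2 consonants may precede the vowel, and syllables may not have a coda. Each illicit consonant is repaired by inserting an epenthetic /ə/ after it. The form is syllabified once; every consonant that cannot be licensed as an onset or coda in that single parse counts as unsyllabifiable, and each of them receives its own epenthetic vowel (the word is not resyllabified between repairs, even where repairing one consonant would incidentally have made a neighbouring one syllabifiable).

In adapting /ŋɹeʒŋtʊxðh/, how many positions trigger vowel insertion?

The unsyllabifiable consonants are /ʒ/, /x/, /ð/, /h/; each receives one epenthetic vowel.

4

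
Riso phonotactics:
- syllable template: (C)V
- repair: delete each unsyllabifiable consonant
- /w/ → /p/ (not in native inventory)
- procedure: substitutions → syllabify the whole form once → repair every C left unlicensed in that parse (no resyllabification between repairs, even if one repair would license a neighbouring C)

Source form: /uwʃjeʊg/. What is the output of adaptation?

ujeʊ

Substitution: /w/ → /p/, giving /upʃjeʊg/.
The consonants /p/, /ʃ/, /g/ cannot be parsed into a legal (C)V syllable (no codas are permitted; onsets are limited to one consonant).
Deleting the stranded consonants removes /p/, /ʃ/, /g/.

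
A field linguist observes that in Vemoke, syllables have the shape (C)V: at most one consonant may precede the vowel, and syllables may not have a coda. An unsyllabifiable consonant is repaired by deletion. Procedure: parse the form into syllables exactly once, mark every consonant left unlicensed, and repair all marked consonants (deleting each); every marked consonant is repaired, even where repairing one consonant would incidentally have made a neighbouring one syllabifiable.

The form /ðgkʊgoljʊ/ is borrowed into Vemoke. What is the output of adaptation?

Under (C)V, the unsyllabifiable consonants are /ð/, /g/, /l/ (no codas are permitted; onsets are limited to one consonant).
Each unlicensed consonant is deleted: /ð/, /g/, /l/.

kʊgojʊ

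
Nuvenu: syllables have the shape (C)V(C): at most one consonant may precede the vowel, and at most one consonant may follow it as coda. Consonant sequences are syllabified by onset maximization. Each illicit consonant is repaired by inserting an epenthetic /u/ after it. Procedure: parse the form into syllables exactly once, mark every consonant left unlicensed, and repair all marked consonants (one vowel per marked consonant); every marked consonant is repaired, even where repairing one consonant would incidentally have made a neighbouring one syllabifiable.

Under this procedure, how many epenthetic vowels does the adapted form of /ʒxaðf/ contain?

2

The unsyllabifiable consonants are /ʒ/, /f/; each receives one epenthetic vowel.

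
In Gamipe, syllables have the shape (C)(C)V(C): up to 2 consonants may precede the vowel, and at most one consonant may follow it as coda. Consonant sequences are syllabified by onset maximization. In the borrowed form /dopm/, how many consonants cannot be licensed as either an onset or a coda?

1

Under (C)(C)V(C), the unsyllabifiable consonants are /m/ (at most one coda consonant is licensed; onsets may contain at most 2 consonants).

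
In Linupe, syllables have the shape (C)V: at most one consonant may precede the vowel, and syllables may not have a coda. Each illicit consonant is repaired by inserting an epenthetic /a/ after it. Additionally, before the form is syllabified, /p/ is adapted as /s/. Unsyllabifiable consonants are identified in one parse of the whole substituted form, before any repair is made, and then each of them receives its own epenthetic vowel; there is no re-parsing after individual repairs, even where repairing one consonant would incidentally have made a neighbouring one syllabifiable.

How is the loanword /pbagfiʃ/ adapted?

sabagafiʃa

Substitution: /p/ → /s/, giving /sbagfiʃ/.
The consonants /s/, /g/, /ʃ/ cannot be parsed into a legal (C)V syllable (no codas are permitted; onsets are limited to one consonant).
Epenthesis after each stranded consonant: /s/ → /sa/, /g/ → /ga/, /ʃ/ → /ʃa/.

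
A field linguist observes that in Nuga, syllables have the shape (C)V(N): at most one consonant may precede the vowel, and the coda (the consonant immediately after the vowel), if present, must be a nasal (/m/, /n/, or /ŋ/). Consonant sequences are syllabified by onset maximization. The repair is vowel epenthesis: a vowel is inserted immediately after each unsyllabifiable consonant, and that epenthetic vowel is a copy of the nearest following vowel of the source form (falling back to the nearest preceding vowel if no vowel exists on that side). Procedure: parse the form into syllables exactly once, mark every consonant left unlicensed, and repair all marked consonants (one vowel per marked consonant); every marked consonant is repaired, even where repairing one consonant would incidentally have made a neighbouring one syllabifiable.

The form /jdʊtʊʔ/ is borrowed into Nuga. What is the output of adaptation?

jʊdʊtʊʔʊ

Under (C)V(N), the unsyllabifiable consonants are /j/, /ʔ/ (only a nasal (/m/, /n/, or /ŋ/) is licensed in coda position; onsets are limited to one consonant).
Epenthesis after each stranded consonant: /j/ → /jʊ/, /ʔ/ → /ʔʊ/.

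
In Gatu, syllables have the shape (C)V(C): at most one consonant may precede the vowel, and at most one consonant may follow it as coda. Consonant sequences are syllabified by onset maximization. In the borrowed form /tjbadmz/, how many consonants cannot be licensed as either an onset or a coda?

The consonants /t/, /j/, /m/, /z/ cannot be parsed into a legal (C)V(C) syllable (at most one coda consonant is licensed; onsets are limited to one consonant).

4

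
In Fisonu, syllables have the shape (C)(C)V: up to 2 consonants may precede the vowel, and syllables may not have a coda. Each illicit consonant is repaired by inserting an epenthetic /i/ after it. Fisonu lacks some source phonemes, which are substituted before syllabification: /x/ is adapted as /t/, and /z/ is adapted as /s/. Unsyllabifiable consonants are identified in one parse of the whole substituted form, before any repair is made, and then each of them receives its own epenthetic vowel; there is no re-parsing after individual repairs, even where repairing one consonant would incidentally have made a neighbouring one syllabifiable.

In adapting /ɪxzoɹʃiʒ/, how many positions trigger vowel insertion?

1

After substitution the input is /ɪtsoɹʃiʒ/.
The unsyllabifiable consonants are /ʒ/; each receives one epenthetic vowel.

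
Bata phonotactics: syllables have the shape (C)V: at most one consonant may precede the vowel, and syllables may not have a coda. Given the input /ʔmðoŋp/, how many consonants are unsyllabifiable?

4

Under (C)V, the unsyllabifiable consonants are /ʔ/, /m/, /ŋ/, /p/ (no codas are permitted; onsets are limited to one consonant).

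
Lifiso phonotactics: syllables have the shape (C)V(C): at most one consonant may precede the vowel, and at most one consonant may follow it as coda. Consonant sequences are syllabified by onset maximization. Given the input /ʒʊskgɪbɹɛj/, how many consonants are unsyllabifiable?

The consonants /k/ cannot be parsed into a legal (C)V(C) syllable (at most one coda consonant is licensed; onsets are limited to one consonant).

1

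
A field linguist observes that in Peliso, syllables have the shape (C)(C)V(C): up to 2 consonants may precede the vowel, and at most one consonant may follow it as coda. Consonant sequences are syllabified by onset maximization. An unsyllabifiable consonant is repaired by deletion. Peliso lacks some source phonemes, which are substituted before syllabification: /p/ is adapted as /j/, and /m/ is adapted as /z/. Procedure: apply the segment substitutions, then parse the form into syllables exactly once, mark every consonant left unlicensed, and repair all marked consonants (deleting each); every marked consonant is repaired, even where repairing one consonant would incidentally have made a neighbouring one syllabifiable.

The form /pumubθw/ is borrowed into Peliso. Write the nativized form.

juzub

Substitution: /p/ → /j/, /m/ → /z/, giving /juzubθw/.
The consonants /θ/, /w/ cannot be parsed into a legal (C)(C)V(C) syllable (at most one coda consonant is licensed; onsets may contain at most 2 consonants).
Deleting the stranded consonants removes /θ/, /w/.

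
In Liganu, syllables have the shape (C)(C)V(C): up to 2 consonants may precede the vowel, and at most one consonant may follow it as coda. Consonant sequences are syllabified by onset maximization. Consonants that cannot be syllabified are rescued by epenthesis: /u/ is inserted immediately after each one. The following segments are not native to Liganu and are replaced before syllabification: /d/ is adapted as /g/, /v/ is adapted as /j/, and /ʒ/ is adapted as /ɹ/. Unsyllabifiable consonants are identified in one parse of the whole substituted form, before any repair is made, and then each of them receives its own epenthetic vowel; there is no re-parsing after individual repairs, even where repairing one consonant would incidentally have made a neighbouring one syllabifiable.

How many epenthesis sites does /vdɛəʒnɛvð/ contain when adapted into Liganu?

After substitution the input is /jgɛəɹnɛjð/.
The unsyllabifiable consonants are /ð/; each receives one epenthetic vowel.

1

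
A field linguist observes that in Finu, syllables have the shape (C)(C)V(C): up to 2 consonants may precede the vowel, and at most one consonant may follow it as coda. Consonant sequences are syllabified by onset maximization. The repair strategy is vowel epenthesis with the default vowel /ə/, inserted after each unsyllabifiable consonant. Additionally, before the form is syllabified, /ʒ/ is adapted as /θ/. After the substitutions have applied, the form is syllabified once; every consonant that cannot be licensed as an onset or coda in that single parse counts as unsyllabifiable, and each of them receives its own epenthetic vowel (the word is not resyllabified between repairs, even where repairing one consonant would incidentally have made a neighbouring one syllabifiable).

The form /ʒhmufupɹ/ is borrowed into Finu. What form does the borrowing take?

Substitution: /ʒ/ → /θ/, giving /θhmufupɹ/.
Under (C)(C)V(C), the unsyllabifiable consonants are /θ/, /ɹ/ (at most one coda consonant is licensed; onsets may contain at most 2 consonants).
Each unlicensed consonant becomes the onset of a new syllable: /θ/ → /θə/, /ɹ/ → /ɹə/.

θəhmufupɹə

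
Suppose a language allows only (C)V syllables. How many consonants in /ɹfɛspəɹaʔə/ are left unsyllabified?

2

The consonants /ɹ/, /s/ cannot be parsed into a legal (C)V syllable (no codas are permitted; onsets are limited to one consonant).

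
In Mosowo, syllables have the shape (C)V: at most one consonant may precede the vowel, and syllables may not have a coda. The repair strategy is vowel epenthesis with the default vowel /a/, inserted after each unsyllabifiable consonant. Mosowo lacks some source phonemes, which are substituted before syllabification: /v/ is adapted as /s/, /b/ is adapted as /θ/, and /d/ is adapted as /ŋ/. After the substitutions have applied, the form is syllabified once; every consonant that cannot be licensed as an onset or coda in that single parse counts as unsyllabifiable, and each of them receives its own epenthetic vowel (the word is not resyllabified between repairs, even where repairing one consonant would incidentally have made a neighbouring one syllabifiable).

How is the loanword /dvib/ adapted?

ŋasiθa

Substitution: /d/ → /ŋ/, /v/ → /s/, /b/ → /θ/, giving /ŋsiθ/.
The consonants /ŋ/, /θ/ cannot be parsed into a legal (C)V syllable (no codas are permitted; onsets are limited to one consonant).
Each unlicensed consonant becomes the onset of a new syllable: /ŋ/ → /ŋa/, /θ/ → /θa/.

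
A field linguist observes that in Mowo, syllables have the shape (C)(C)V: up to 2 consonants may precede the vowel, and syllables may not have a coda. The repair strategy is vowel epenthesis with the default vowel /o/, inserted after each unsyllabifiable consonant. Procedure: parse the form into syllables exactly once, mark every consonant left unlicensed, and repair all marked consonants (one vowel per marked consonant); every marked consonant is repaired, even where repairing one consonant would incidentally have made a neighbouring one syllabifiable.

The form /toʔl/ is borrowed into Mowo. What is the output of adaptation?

toʔolo

Under (C)(C)V, the unsyllabifiable consonants are /ʔ/, /l/ (no codas are permitted; onsets may contain at most 2 consonants).
Inserting the epenthetic vowel yields /ʔ/ → /ʔo/, /l/ → /lo/.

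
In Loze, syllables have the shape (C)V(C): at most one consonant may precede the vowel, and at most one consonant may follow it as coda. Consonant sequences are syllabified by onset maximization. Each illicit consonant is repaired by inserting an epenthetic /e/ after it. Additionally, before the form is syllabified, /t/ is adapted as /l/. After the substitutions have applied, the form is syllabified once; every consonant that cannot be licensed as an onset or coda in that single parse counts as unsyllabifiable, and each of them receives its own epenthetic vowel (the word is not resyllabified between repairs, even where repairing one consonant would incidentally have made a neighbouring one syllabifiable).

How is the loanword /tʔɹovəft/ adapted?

leʔeɹovəfle

Substitution: /t/ → /l/, giving /lʔɹovəfl/.
Syllabifying with onset maximization leaves /l/, /ʔ/, /l/ stranded (at most one coda consonant is licensed; onsets are limited to one consonant).
Epenthesis after each stranded consonant: /l/ → /le/, /ʔ/ → /ʔe/, /l/ → /le/.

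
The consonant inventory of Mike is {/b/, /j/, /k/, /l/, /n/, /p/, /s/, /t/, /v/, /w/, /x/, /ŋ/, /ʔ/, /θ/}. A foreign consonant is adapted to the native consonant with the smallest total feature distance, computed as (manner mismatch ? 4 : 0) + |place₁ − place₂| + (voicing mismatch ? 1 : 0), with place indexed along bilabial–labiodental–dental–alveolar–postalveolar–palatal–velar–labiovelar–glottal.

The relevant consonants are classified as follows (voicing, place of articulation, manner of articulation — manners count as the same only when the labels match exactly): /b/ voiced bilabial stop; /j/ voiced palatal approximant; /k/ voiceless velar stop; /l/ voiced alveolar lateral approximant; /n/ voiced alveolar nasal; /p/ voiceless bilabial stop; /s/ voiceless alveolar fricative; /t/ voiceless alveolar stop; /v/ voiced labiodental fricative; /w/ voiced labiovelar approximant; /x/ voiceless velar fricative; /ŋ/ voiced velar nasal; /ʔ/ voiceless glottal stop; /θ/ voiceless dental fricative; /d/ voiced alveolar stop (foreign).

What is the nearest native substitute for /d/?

t

/t/ is closest: same manner (stop), place distance 0 (alveolar→alveolar), voicing differs (+1); total 1. Next closest is /b/ at distance 3.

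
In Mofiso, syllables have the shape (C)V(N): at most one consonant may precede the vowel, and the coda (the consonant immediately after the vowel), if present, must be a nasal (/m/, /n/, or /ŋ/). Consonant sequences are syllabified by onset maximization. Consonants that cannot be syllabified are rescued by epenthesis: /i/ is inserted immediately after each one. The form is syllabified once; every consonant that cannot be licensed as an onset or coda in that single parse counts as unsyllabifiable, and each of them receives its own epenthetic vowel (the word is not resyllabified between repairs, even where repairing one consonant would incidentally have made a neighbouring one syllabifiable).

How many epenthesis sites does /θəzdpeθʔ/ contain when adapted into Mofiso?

The unsyllabifiable consonants are /z/, /d/, /θ/, /ʔ/; each receives one epenthetic vowel.

4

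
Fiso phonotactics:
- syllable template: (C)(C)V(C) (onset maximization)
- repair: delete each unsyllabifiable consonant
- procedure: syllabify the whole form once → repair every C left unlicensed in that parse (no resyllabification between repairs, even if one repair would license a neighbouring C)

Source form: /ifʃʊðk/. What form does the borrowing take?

ifʃʊð

The consonants /k/ cannot be parsed into a legal (C)(C)V(C) syllable (at most one coda consonant is licensed; onsets may contain at most 2 consonants).
Each unlicensed consonant is deleted: /k/.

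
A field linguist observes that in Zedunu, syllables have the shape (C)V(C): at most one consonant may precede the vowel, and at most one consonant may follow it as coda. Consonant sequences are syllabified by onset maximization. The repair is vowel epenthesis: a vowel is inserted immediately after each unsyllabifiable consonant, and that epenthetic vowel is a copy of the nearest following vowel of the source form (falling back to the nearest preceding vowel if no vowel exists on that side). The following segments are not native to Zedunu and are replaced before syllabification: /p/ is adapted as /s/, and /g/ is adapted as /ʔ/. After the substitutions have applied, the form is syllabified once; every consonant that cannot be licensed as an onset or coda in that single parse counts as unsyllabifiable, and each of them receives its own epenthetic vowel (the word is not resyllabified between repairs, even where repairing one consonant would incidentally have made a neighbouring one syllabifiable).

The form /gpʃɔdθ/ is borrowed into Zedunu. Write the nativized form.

ʔɔsɔʃɔdθɔ

Substitution: /g/ → /ʔ/, /p/ → /s/, giving /ʔsʃɔdθ/.
Under (C)V(C), the unsyllabifiable consonants are /ʔ/, /s/, /θ/ (at most one coda consonant is licensed; onsets are limited to one consonant).
Epenthesis after each stranded consonant: /ʔ/ → /ʔɔ/, /s/ → /sɔ/, /θ/ → /θɔ/.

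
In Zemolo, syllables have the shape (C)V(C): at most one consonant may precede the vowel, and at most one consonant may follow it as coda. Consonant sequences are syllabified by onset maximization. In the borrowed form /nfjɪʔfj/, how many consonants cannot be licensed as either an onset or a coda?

Syllabifying with onset maximization leaves /n/, /f/, /f/, /j/ stranded (at most one coda consonant is licensed; onsets are limited to one consonant).

4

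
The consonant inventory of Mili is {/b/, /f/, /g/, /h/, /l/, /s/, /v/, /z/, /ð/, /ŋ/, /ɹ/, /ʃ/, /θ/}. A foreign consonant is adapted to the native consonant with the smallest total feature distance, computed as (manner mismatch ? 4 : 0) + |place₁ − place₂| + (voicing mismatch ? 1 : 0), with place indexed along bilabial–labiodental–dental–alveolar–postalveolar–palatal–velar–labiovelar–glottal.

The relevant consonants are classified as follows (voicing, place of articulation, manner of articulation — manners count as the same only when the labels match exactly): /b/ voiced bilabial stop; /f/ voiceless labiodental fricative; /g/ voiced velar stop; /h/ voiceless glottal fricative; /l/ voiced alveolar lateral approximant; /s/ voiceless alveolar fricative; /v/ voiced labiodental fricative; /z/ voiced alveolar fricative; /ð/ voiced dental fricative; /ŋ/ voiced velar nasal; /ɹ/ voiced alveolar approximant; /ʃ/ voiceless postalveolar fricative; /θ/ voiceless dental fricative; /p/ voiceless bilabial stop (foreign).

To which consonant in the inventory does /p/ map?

b

/b/ is closest: same manner (stop), place distance 0 (bilabial→bilabial), voicing differs (+1); total 1. Next closest is /f/ at distance 5.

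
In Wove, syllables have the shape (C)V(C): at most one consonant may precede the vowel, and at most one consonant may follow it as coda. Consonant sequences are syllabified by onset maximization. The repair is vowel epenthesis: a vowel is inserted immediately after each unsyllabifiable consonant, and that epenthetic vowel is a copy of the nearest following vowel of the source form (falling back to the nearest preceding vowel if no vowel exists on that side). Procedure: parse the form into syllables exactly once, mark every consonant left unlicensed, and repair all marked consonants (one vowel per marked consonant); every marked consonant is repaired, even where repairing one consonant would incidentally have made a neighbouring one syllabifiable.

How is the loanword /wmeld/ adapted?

Syllabifying with onset maximization leaves /w/, /d/ stranded (at most one coda consonant is licensed; onsets are limited to one consonant).
Each unlicensed consonant becomes the onset of a new syllable: /w/ → /we/, /d/ → /de/.

wemelde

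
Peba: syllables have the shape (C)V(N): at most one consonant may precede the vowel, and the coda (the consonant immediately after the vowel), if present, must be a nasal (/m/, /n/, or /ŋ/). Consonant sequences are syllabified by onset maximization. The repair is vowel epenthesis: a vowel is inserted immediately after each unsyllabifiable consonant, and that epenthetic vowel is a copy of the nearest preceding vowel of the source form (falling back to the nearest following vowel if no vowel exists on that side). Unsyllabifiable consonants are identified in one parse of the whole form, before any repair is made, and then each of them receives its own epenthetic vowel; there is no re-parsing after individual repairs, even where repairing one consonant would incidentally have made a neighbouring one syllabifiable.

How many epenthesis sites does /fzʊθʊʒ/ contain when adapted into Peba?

2

The unsyllabifiable consonants are /f/, /ʒ/; each receives one epenthetic vowel.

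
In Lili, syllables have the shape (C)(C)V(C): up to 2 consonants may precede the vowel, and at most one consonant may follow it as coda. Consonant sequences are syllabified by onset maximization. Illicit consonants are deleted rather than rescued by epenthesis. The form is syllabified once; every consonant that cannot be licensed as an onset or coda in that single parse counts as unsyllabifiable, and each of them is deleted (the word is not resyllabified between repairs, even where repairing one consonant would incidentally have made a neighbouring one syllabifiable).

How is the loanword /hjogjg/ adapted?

The consonants /j/, /g/ cannot be parsed into a legal (C)(C)V(C) syllable (at most one coda consonant is licensed; onsets may contain at most 2 consonants).
Deleting the stranded consonants removes /j/, /g/.

hjog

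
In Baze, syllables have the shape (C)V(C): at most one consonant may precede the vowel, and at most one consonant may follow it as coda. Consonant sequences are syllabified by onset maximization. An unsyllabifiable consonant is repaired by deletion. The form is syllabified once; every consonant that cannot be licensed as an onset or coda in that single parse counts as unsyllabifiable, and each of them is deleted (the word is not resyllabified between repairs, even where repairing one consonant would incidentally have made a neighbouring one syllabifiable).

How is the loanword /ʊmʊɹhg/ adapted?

Under (C)V(C), the unsyllabifiable consonants are /h/, /g/ (at most one coda consonant is licensed; onsets are limited to one consonant).
Deletion applies to /h/, /g/.

ʊmʊɹ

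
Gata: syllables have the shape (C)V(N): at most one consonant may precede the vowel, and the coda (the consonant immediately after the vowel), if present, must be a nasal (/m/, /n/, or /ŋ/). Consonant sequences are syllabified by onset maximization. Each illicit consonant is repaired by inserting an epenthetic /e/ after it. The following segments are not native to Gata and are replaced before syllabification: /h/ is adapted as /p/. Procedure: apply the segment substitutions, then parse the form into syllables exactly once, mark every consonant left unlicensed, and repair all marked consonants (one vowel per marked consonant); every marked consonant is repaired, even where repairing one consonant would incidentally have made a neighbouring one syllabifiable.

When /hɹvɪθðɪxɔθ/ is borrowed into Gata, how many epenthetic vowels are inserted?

4

After substitution the input is /pɹvɪθðɪxɔθ/.
The unsyllabifiable consonants are /p/, /ɹ/, /θ/, /θ/; each receives one epenthetic vowel.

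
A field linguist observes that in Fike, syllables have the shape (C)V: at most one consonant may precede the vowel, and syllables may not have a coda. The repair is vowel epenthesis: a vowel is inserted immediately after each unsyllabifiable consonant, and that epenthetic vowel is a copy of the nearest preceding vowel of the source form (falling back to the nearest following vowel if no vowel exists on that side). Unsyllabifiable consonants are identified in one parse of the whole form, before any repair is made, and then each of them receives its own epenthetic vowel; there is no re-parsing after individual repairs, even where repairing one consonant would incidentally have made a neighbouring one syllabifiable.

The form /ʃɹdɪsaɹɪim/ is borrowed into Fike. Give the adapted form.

Under (C)V, the unsyllabifiable consonants are /ʃ/, /ɹ/, /m/ (no codas are permitted; onsets are limited to one consonant).
Inserting the epenthetic vowel yields /ʃ/ → /ʃɪ/, /ɹ/ → /ɹɪ/, /m/ → /mi/.

ʃɪɹɪdɪsaɹɪimi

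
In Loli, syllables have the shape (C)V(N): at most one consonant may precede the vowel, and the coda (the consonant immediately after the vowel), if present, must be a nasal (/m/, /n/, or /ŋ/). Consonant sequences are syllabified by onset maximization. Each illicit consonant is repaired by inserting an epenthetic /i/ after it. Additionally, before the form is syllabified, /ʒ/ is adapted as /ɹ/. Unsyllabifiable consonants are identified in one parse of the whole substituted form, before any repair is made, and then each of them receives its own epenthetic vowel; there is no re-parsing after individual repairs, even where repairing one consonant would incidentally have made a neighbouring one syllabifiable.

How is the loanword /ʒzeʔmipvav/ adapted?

Substitution: /ʒ/ → /ɹ/, giving /ɹzeʔmipvav/.
Syllabifying with onset maximization leaves /ɹ/, /ʔ/, /p/, /v/ stranded (only a nasal (/m/, /n/, or /ŋ/) is licensed in coda position; onsets are limited to one consonant).
Epenthesis after each stranded consonant: /ɹ/ → /ɹi/, /ʔ/ → /ʔi/, /p/ → /pi/, /v/ → /vi/.

ɹizeʔimipivavi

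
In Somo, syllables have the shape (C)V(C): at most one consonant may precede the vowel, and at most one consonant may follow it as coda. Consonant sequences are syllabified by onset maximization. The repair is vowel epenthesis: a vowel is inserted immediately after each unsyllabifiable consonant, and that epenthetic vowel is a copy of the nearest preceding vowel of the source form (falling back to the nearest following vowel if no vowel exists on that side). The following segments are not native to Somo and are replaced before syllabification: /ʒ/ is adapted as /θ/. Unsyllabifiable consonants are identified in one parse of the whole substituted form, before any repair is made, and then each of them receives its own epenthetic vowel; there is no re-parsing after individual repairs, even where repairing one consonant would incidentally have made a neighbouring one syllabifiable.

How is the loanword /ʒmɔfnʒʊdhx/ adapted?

Substitution: /ʒ/ → /θ/, giving /θmɔfnθʊdhx/.
Under (C)V(C), the unsyllabifiable consonants are /θ/, /n/, /h/, /x/ (at most one coda consonant is licensed; onsets are limited to one consonant).
Epenthesis after each stranded consonant: /θ/ → /θɔ/, /n/ → /nɔ/, /h/ → /hʊ/, /x/ → /xʊ/.

θɔmɔfnɔθʊdhʊxʊ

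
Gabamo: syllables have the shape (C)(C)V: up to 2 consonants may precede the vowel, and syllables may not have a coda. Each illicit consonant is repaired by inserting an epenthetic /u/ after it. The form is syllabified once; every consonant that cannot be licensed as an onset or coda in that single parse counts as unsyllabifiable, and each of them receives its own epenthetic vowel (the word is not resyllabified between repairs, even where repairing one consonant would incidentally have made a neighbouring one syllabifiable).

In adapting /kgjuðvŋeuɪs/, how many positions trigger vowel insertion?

The unsyllabifiable consonants are /k/, /ð/, /s/; each receives one epenthetic vowel.

3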